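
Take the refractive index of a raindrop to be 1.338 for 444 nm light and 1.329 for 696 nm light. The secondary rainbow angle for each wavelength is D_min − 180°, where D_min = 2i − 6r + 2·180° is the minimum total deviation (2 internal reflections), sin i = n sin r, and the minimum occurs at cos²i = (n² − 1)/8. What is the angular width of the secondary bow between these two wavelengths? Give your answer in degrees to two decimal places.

2.36°

At 444 nm (n = 1.338): cos²i = 0.09878 → i = 71.682°, r = 45.195°, D_min = 232.193°, rainbow angle = 52.193°.
At 696 nm (n = 1.329): cos²i = 0.09578 → i = 71.972°, r = 45.685°, D_min = 229.837°, rainbow angle = 49.837°.
Angular width = |52.193° − 49.837°| = 2.356°.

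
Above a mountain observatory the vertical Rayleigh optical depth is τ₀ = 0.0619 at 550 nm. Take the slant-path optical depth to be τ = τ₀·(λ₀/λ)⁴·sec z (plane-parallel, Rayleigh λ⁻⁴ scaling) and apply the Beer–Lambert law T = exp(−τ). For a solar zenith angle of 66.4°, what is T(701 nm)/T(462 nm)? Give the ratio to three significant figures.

1.29

Airmass: sec 66.4° = 2.4978.
τ(701 nm) = 0.0619 × (550/701)⁴ × 2.4978 = 0.0619 × 0.3789 × 2.4978 = 0.0586.
τ(462 nm) = 0.0619 × (550/462)⁴ × 2.4978 = 0.0619 × 2.0086 × 2.4978 = 0.3106.
T(701)/T(462) = exp(τ_B − τ_A) = exp(0.2520) = 1.2865.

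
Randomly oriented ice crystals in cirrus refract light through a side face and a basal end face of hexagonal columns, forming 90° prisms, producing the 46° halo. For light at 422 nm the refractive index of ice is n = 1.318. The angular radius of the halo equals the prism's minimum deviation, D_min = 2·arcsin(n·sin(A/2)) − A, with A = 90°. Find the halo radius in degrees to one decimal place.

47.5°

n·sin(A/2) = 1.318 × sin 45° = 1.318 × 0.7071 = 0.9320.
D_min = 2·arcsin(0.9320) − 90° = 2 × 68.743° − 90° = 47.487°.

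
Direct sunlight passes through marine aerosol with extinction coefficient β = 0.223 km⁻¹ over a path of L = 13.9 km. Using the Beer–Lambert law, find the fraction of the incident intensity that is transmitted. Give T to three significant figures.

0.0451

τ = β·L = 0.223 × 13.9 = 3.0997.
T = exp(−3.0997) = 0.0451.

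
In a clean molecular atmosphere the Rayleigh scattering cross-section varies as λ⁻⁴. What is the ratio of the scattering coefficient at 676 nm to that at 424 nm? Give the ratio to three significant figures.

Rayleigh scattering ∝ λ⁻⁴, so the ratio of coefficients is the inverse fourth power of the wavelength ratio.
σ(676)/σ(424) = (424/676)⁴ = (0.6272)⁴ = 0.1548.

0.155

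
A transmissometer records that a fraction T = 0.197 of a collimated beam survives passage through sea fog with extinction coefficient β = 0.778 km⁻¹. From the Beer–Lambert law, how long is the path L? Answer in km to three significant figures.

Beer–Lambert: T = exp(−βL) ⇒ L = −ln(T)/β = −ln(0.197)/0.778 = 1.6246/0.778 = 2.088 km.

2.09 km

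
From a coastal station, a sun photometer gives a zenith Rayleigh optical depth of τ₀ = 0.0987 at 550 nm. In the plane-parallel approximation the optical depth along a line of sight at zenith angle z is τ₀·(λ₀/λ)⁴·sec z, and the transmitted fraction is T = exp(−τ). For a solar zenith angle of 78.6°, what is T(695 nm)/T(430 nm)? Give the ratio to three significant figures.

3.13

Airmass: sec 78.6° = 5.0593.
τ(695 nm) = 0.0987 × (550/695)⁴ × 5.0593 = 0.0987 × 0.3922 × 5.0593 = 0.1958.
τ(430 nm) = 0.0987 × (550/430)⁴ × 5.0593 = 0.0987 × 2.6766 × 5.0593 = 1.3365.
T(695)/T(430) = exp(τ_B − τ_A) = exp(1.1407) = 3.1289.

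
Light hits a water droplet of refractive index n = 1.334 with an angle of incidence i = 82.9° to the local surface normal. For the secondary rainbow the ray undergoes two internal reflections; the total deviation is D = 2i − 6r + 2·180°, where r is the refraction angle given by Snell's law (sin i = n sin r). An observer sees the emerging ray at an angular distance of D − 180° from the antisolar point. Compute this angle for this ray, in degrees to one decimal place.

sin r = sin 82.9° / 1.334 = 0.9923/1.334 = 0.7439; r = 48.06°.
D = 2·82.9° − 6·48.06° + 2·180° = 165.80° − 288.38° + 360° = 237.42°.
Angle from antisolar point = D − 180° = 57.42°.

57.4°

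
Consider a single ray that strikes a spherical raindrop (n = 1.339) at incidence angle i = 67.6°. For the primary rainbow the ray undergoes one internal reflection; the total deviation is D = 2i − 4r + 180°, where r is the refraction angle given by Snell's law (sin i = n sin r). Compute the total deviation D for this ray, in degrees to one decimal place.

sin r = sin 67.6° / 1.339 = 0.9245/1.339 = 0.6905; r = 43.67°.
D = 2·67.6° − 4·43.67° + 180° = 135.20° − 174.67° + 180° = 140.53°.

140.5°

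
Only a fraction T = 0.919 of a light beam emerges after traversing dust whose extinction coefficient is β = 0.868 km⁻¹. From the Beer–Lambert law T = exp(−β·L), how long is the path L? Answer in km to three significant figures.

0.0973 km

Beer–Lambert: T = exp(−βL) ⇒ L = −ln(T)/β = −ln(0.919)/0.868 = 0.0845/0.868 = 0.09731 km.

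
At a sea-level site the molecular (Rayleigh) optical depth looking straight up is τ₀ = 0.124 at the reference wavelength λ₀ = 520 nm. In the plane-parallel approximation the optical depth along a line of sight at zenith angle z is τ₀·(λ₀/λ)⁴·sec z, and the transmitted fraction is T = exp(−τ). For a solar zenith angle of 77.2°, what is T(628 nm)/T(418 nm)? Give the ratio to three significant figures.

2.94

Airmass: sec 77.2° = 4.5137.
τ(628 nm) = 0.124 × (520/628)⁴ × 4.5137 = 0.124 × 0.4701 × 4.5137 = 0.2631.
τ(418 nm) = 0.124 × (520/418)⁴ × 4.5137 = 0.124 × 2.3950 × 4.5137 = 1.3405.
T(628)/T(418) = exp(τ_B − τ_A) = exp(1.0774) = 2.9370.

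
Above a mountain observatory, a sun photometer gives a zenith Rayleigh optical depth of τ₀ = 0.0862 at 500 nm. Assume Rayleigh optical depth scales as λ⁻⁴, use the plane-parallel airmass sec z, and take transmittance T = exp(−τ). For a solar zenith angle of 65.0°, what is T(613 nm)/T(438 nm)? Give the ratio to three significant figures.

Airmass: sec 65.0° = 2.3662.
τ(613 nm) = 0.0862 × (500/613)⁴ × 2.3662 = 0.0862 × 0.4426 × 2.3662 = 0.0903.
τ(438 nm) = 0.0862 × (500/438)⁴ × 2.3662 = 0.0862 × 1.6982 × 2.3662 = 0.3464.
T(613)/T(438) = exp(τ_B − τ_A) = exp(0.2561) = 1.2919.

1.29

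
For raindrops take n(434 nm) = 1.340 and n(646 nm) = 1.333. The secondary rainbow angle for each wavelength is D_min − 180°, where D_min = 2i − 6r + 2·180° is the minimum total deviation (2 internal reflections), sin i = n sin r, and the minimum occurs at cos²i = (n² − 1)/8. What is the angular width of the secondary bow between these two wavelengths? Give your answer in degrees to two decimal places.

At 434 nm (n = 1.340): cos²i = 0.09945 → i = 71.618°, r = 45.088°, D_min = 232.709°, rainbow angle = 52.709°.
At 646 nm (n = 1.333): cos²i = 0.09711 → i = 71.843°, r = 45.466°, D_min = 230.891°, rainbow angle = 50.891°.
Angular width = |52.709° − 50.891°| = 1.818°.

1.82°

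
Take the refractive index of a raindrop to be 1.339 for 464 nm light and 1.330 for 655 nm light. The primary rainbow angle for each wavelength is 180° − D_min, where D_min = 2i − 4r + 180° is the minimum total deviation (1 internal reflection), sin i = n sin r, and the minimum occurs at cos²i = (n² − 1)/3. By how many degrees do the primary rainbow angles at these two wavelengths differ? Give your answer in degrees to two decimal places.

At 464 nm (n = 1.339): cos²i = 0.26431 → i = 59.062°, r = 39.834°, D_min = 138.786°, rainbow angle = 41.214°.
At 655 nm (n = 1.330): cos²i = 0.25630 → i = 59.585°, r = 40.422°, D_min = 137.484°, rainbow angle = 42.516°.
Angular width = |41.214° − 42.516°| = 1.303°.

1.30°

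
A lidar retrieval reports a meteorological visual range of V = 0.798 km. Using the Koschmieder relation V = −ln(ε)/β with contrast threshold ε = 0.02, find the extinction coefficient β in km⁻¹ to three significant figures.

4.90 km⁻¹

β = −ln(0.02) / V = 3.912 / 0.798 = 4.9023 km⁻¹.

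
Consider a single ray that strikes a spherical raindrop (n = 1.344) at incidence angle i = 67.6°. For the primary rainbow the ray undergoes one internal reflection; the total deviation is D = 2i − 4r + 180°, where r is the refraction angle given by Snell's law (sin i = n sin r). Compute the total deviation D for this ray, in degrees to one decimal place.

141.3°

sin r = sin 67.6° / 1.344 = 0.9245/1.344 = 0.6879; r = 43.46°.
D = 2·67.6° − 4·43.46° + 180° = 135.20° − 173.86° + 180° = 141.34°.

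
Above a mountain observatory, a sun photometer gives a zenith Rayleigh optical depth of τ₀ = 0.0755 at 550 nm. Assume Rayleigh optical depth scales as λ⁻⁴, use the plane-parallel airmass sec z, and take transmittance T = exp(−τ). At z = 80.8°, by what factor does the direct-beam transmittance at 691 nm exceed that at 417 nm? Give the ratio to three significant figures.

Airmass: sec 80.8° = 6.2546.
τ(691 nm) = 0.0755 × (550/691)⁴ × 6.2546 = 0.0755 × 0.4014 × 6.2546 = 0.1895.
τ(417 nm) = 0.0755 × (550/417)⁴ × 6.2546 = 0.0755 × 3.0263 × 6.2546 = 1.4291.
T(691)/T(417) = exp(τ_B − τ_A) = exp(1.2395) = 3.4540.

3.45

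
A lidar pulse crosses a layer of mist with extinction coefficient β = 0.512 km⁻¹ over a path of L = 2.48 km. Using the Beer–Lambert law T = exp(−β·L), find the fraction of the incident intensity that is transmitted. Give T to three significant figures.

0.281

τ = β·L = 0.512 × 2.48 = 1.2698.
T = exp(−1.2698) = 0.2809.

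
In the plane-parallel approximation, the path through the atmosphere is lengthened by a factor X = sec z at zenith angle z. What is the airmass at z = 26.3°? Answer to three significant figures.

1.12

X = sec z = 1/cos 26.3° = 1/0.8965 = 1.1155.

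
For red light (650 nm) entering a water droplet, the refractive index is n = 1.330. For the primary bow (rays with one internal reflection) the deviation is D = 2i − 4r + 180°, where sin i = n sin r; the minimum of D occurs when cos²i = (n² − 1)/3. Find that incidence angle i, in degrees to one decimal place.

59.6°

cos²i = (1.330² − 1)/3 = (1.76890 − 1)/3 = 0.25630.
cos i = 0.50626, so i = 59.585°.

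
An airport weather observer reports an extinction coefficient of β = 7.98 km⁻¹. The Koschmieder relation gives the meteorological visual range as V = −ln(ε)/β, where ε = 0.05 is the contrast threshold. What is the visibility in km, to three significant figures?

V = −ln(0.05) / 7.98 = 2.996 / 7.98 = 0.3754 km.

0.375 km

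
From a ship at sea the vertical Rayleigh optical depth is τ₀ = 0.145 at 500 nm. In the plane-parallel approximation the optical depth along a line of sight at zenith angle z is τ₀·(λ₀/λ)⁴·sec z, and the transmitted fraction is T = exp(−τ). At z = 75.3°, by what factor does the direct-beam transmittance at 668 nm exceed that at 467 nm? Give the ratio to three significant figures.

Airmass: sec 75.3° = 3.9408.
τ(668 nm) = 0.145 × (500/668)⁴ × 3.9408 = 0.145 × 0.3139 × 3.9408 = 0.1794.
τ(467 nm) = 0.145 × (500/467)⁴ × 3.9408 = 0.145 × 1.3141 × 3.9408 = 0.7509.
T(668)/T(467) = exp(τ_B − τ_A) = exp(0.5715) = 1.7709.

1.77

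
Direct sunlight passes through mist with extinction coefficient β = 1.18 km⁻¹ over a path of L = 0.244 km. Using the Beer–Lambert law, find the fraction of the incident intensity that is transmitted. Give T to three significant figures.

τ = β·L = 1.18 × 0.244 = 0.2879.
T = exp(−0.2879) = 0.7498.

0.750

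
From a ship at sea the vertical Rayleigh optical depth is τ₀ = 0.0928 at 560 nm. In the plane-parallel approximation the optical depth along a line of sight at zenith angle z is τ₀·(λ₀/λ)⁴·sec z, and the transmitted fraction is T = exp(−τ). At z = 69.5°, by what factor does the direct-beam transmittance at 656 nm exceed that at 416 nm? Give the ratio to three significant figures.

Airmass: sec 69.5° = 2.8555.
τ(656 nm) = 0.0928 × (560/656)⁴ × 2.8555 = 0.0928 × 0.5311 × 2.8555 = 0.1407.
τ(416 nm) = 0.0928 × (560/416)⁴ × 2.8555 = 0.0928 × 3.2838 × 2.8555 = 0.8702.
T(656)/T(416) = exp(τ_B − τ_A) = exp(0.7294) = 2.0739.

2.07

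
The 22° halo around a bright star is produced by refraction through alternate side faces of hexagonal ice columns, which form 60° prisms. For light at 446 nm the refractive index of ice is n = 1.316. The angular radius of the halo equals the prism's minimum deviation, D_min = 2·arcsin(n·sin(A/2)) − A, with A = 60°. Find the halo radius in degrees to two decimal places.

22.30°

n·sin(A/2) = 1.316 × sin 30° = 1.316 × 0.5000 = 0.6580.
D_min = 2·arcsin(0.6580) − 60° = 2 × 41.148° − 60° = 22.295°.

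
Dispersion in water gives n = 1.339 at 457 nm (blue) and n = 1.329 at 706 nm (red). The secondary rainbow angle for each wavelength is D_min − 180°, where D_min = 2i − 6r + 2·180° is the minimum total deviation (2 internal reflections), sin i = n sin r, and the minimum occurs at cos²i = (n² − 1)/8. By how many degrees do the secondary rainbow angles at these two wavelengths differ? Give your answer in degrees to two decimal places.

2.61°

At 457 nm (n = 1.339): cos²i = 0.09912 → i = 71.650°, r = 45.141°, D_min = 232.451°, rainbow angle = 52.451°.
At 706 nm (n = 1.329): cos²i = 0.09578 → i = 71.972°, r = 45.685°, D_min = 229.837°, rainbow angle = 49.837°.
Angular width = |52.451° − 49.837°| = 2.614°.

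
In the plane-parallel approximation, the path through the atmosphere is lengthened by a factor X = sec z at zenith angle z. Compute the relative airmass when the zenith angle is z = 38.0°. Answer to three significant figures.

X = sec z = 1/cos 38.0° = 1/0.7880 = 1.2690.

1.27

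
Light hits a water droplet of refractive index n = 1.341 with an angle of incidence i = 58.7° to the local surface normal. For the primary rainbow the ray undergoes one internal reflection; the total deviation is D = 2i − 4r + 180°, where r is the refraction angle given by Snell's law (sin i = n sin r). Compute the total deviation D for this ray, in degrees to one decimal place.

139.1°

sin r = sin 58.7° / 1.341 = 0.8545/1.341 = 0.6372; r = 39.58°.
D = 2·58.7° − 4·39.58° + 180° = 117.40° − 158.33° + 180° = 139.07°.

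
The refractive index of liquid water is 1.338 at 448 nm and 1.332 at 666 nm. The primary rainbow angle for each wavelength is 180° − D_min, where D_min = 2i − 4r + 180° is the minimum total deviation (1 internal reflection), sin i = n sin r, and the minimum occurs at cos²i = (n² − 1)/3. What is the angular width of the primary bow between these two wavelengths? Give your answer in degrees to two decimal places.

At 448 nm (n = 1.338): cos²i = 0.26341 → i = 59.120°, r = 39.899°, D_min = 138.643°, rainbow angle = 41.357°.
At 666 nm (n = 1.332): cos²i = 0.25807 → i = 59.469°, r = 40.290°, D_min = 137.776°, rainbow angle = 42.224°.
Angular width = |41.357° − 42.224°| = 0.867°.

0.87°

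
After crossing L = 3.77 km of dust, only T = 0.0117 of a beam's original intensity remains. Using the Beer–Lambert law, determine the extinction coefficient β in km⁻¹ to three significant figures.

Beer–Lambert: T = exp(−βL) ⇒ β = −ln(T)/L = −ln(0.0117)/3.77 = 4.4482/3.77 = 1.18 km⁻¹.

1.18 km⁻¹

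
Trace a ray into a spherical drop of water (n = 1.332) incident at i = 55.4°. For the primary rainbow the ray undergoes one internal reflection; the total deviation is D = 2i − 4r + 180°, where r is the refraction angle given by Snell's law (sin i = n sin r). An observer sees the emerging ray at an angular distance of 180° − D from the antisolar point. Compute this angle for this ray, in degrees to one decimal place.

41.9°

sin r = sin 55.4° / 1.332 = 0.8231/1.332 = 0.6180; r = 38.17°.
D = 2·55.4° − 4·38.17° + 180° = 110.80° − 152.67° + 180° = 138.13°.
Angle from antisolar point = 180° − D = 41.87°.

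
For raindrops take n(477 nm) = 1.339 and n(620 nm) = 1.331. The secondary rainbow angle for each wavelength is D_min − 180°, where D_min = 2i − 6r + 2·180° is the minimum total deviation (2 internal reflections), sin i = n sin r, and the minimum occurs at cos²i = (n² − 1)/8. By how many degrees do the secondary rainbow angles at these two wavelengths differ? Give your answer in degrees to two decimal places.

At 477 nm (n = 1.339): cos²i = 0.09912 → i = 71.650°, r = 45.141°, D_min = 232.451°, rainbow angle = 52.451°.
At 620 nm (n = 1.331): cos²i = 0.09645 → i = 71.907°, r = 45.575°, D_min = 230.365°, rainbow angle = 50.365°.
Angular width = |52.451° − 50.365°| = 2.086°.

2.09°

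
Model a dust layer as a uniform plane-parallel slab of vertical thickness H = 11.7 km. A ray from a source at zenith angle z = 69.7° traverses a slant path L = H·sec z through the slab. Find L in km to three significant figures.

sec z = 1/cos 69.7° = 2.8824.
L = 11.7 × 2.8824 = 33.724 km.

33.7 km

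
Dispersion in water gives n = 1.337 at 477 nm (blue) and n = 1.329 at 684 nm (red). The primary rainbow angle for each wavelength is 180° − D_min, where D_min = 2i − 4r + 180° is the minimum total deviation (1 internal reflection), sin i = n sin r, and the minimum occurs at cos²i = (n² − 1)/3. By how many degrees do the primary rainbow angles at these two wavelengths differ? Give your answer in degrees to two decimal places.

1.16°

At 477 nm (n = 1.337): cos²i = 0.26252 → i = 59.178°, r = 39.964°, D_min = 138.500°, rainbow angle = 41.500°.
At 684 nm (n = 1.329): cos²i = 0.25541 → i = 59.643°, r = 40.487°, D_min = 137.337°, rainbow angle = 42.663°.
Angular width = |41.500° − 42.663°| = 1.163°.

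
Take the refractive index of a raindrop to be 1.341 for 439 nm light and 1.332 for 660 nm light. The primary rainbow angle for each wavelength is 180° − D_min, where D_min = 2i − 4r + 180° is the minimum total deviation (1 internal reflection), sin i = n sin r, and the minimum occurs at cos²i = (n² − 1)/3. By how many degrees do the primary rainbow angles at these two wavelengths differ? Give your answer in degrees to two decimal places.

At 439 nm (n = 1.341): cos²i = 0.26609 → i = 58.946°, r = 39.705°, D_min = 139.071°, rainbow angle = 40.929°.
At 660 nm (n = 1.332): cos²i = 0.25807 → i = 59.469°, r = 40.290°, D_min = 137.776°, rainbow angle = 42.224°.
Angular width = |40.929° − 42.224°| = 1.295°.

1.29°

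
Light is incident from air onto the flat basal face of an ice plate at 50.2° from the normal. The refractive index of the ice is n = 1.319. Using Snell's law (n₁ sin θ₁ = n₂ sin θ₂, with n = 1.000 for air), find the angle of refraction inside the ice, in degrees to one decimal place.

Snell: sin θ_r = sin θ_i / n = sin 50.2° / 1.319 = 0.7683 / 1.319 = 0.5825.
θ_r = arcsin(0.5825) = 35.62°.

35.6°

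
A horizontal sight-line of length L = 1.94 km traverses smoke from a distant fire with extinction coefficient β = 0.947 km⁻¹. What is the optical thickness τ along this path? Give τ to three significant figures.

τ = β·L = 0.947 × 1.94 = 1.8372.

1.84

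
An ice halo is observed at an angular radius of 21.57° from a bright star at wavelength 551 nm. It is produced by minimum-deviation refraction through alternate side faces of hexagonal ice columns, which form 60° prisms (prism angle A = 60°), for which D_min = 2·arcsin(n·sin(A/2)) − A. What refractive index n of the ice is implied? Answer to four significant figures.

Rearranging: n = sin((D_min + A)/2) / sin(A/2).
(D_min + A)/2 = (21.57° + 60°)/2 = 40.785°.
n = sin 40.785° / sin 30° = 0.6532 / 0.5000 = 1.3064.

1.306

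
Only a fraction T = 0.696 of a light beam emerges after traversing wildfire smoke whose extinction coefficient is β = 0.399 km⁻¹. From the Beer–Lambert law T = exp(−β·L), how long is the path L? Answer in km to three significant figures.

Beer–Lambert: T = exp(−βL) ⇒ L = −ln(T)/β = −ln(0.696)/0.399 = 0.3624/0.399 = 0.9083 km.

0.908 km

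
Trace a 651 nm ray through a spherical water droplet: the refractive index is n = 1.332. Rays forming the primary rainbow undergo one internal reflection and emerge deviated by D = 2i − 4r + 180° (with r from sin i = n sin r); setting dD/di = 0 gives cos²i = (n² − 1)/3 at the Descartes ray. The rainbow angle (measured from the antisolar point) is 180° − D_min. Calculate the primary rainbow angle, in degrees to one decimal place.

42.2°

cos²i = (1.77422 − 1)/3 = 0.25807; i = arccos(0.50801) = 59.469°.
sin r = sin 59.469°/1.332 = 0.64666; r = 40.290°.
D_min = 2·59.469° − 4·40.290° + 180° = 137.776°.
Rainbow angle = 180° − D_min = 42.224°.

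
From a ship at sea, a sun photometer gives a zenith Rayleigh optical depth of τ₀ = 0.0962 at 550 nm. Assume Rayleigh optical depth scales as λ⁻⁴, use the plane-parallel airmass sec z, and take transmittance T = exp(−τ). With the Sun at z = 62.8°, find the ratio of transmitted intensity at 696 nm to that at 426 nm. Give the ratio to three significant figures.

Airmass: sec 62.8° = 2.1877.
τ(696 nm) = 0.0962 × (550/696)⁴ × 2.1877 = 0.0962 × 0.3900 × 2.1877 = 0.0821.
τ(426 nm) = 0.0962 × (550/426)⁴ × 2.1877 = 0.0962 × 2.7785 × 2.1877 = 0.5848.
T(696)/T(426) = exp(τ_B − τ_A) = exp(0.5027) = 1.6532.

1.65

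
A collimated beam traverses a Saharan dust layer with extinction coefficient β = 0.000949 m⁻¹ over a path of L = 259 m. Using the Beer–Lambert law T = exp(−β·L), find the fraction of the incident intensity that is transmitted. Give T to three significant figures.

0.782

τ = β·L = 0.000949 × 259 = 0.2458.
T = exp(−0.2458) = 0.7821.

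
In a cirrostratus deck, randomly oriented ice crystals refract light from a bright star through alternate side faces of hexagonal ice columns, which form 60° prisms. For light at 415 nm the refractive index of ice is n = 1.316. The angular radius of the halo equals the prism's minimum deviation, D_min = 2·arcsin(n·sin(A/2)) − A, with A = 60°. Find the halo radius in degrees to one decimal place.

n·sin(A/2) = 1.316 × sin 30° = 1.316 × 0.5000 = 0.6580.
D_min = 2·arcsin(0.6580) − 60° = 2 × 41.148° − 60° = 22.295°.

22.3°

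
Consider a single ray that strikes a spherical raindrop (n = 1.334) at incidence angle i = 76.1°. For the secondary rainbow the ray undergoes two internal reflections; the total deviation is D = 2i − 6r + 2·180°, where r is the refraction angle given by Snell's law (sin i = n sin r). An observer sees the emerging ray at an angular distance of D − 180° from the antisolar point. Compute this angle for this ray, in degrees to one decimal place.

sin r = sin 76.1° / 1.334 = 0.9707/1.334 = 0.7277; r = 46.69°.
D = 2·76.1° − 6·46.69° + 2·180° = 152.20° − 280.15° + 360° = 232.05°.
Angle from antisolar point = D − 180° = 52.05°.

52.0°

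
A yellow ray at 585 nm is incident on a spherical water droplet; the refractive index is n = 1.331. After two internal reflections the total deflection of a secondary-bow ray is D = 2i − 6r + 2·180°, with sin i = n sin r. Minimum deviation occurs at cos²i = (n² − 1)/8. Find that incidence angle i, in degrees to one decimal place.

71.9°

cos²i = (1.331² − 1)/8 = (1.77156 − 1)/8 = 0.09645.
cos i = 0.31056, so i = 71.907°.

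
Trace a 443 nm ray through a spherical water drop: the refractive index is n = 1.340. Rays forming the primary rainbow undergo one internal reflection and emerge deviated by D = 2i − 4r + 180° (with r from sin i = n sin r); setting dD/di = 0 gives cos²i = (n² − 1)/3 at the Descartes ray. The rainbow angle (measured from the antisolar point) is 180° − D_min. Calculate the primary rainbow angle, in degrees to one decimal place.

cos²i = (1.79560 − 1)/3 = 0.26520; i = arccos(0.51498) = 59.004°.
sin r = sin 59.004°/1.340 = 0.63971; r = 39.770°.
D_min = 2·59.004° − 4·39.770° + 180° = 138.929°.
Rainbow angle = 180° − D_min = 41.071°.

41.1°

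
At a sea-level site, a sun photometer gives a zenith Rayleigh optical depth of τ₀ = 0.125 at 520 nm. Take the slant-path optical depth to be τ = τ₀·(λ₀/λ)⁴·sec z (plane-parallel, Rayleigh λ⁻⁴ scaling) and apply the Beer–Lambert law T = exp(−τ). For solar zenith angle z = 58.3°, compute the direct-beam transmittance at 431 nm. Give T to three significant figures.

0.604

sec 58.3° = 1.9031.
τ = 0.125 × (520/431)⁴ × 1.9031 = 0.125 × 2.1189 × 1.9031 = 0.5040.
T = exp(−0.5040) = 0.6041.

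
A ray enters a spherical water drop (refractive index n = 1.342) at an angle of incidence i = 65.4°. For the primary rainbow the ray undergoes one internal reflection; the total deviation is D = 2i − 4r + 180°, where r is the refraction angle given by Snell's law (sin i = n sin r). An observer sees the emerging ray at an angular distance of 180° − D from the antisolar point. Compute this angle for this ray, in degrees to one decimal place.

sin r = sin 65.4° / 1.342 = 0.9092/1.342 = 0.6775; r = 42.65°.
D = 2·65.4° − 4·42.65° + 180° = 130.80° − 170.60° + 180° = 140.20°.
Angle from antisolar point = 180° − D = 39.80°.

39.8°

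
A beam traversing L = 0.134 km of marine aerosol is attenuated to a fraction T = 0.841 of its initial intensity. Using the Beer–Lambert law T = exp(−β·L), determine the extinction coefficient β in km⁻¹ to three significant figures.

Beer–Lambert: T = exp(−βL) ⇒ β = −ln(T)/L = −ln(0.841)/0.134 = 0.1732/0.134 = 1.292 km⁻¹.

1.29 km⁻¹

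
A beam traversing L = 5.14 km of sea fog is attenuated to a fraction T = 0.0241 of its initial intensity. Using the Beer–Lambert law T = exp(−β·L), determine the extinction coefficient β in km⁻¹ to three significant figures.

Beer–Lambert: T = exp(−βL) ⇒ β = −ln(T)/L = −ln(0.0241)/5.14 = 3.7255/5.14 = 0.7248 km⁻¹.

0.725 km⁻¹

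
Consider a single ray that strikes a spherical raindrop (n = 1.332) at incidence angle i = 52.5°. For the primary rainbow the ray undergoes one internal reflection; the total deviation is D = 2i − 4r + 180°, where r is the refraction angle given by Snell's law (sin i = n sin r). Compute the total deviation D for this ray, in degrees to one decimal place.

138.8°

sin r = sin 52.5° / 1.332 = 0.7934/1.332 = 0.5956; r = 36.56°.
D = 2·52.5° − 4·36.56° + 180° = 105.00° − 146.22° + 180° = 138.78°.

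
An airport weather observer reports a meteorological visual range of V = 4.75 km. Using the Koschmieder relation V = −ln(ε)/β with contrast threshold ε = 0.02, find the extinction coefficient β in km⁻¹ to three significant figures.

β = −ln(0.02) / V = 3.912 / 4.75 = 0.8236 km⁻¹.

0.824 km⁻¹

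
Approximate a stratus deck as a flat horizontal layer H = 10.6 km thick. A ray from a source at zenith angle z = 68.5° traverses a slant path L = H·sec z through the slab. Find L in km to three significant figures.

28.9 km

sec z = 1/cos 68.5° = 2.7285.
L = 10.6 × 2.7285 = 28.922 km.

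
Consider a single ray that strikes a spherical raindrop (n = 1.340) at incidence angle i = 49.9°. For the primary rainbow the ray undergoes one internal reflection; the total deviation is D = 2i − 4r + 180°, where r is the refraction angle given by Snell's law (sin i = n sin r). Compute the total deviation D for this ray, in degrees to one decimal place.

sin r = sin 49.9° / 1.340 = 0.7649/1.340 = 0.5708; r = 34.81°.
D = 2·49.9° − 4·34.81° + 180° = 99.80° − 139.23° + 180° = 140.57°.

140.6°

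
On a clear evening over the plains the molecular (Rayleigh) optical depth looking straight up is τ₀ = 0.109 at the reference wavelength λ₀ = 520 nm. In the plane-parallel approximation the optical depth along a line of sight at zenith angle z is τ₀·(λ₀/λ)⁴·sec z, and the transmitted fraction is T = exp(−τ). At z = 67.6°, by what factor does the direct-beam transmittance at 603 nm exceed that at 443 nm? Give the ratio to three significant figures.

1.47

Airmass: sec 67.6° = 2.6242.
τ(603 nm) = 0.109 × (520/603)⁴ × 2.6242 = 0.109 × 0.5530 × 2.6242 = 0.1582.
τ(443 nm) = 0.109 × (520/443)⁴ × 2.6242 = 0.109 × 1.8984 × 2.6242 = 0.5430.
T(603)/T(443) = exp(τ_B − τ_A) = exp(0.3848) = 1.4694.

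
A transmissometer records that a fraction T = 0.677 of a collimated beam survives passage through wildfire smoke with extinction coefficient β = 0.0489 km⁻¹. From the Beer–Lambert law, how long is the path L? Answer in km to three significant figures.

7.98 km

Beer–Lambert: T = exp(−βL) ⇒ L = −ln(T)/β = −ln(0.677)/0.0489 = 0.3901/0.0489 = 7.977 km.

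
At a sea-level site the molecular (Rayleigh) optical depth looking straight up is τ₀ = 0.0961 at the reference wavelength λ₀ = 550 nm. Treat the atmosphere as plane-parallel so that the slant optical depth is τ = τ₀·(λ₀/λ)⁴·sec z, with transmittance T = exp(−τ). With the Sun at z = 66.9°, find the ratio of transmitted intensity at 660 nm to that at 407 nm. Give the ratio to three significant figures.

Airmass: sec 66.9° = 2.5488.
τ(660 nm) = 0.0961 × (550/660)⁴ × 2.5488 = 0.0961 × 0.4823 × 2.5488 = 0.1181.
τ(407 nm) = 0.0961 × (550/407)⁴ × 2.5488 = 0.0961 × 3.3348 × 2.5488 = 0.8168.
T(660)/T(407) = exp(τ_B − τ_A) = exp(0.6987) = 2.0112.

2.01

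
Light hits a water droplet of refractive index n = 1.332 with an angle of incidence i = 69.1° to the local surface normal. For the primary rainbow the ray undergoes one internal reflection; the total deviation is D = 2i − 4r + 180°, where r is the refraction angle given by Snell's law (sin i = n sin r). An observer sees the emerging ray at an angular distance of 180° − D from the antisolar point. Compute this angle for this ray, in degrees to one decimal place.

39.9°

sin r = sin 69.1° / 1.332 = 0.9342/1.332 = 0.7014; r = 44.54°.
D = 2·69.1° − 4·44.54° + 180° = 138.20° − 178.14° + 180° = 140.06°.
Angle from antisolar point = 180° − D = 39.94°.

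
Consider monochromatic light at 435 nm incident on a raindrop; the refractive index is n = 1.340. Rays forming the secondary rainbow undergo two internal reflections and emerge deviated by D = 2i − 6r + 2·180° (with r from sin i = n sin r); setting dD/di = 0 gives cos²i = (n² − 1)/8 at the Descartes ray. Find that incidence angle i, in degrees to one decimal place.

71.6°

cos²i = (1.340² − 1)/8 = (1.79560 − 1)/8 = 0.09945.
cos i = 0.31536, so i = 71.618°.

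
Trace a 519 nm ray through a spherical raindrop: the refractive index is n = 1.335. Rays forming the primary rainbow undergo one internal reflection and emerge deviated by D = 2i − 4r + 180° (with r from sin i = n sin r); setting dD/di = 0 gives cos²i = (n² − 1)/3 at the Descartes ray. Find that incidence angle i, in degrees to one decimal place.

59.3°

cos²i = (1.335² − 1)/3 = (1.78222 − 1)/3 = 0.26074.
cos i = 0.51063, so i = 59.294°.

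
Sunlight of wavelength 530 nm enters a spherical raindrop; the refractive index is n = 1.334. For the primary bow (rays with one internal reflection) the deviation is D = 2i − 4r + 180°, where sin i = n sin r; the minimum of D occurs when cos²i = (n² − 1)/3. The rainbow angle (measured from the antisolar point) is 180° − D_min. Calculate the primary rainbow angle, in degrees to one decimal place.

cos²i = (1.77956 − 1)/3 = 0.25985; i = arccos(0.50976) = 59.352°.
sin r = sin 59.352°/1.334 = 0.64492; r = 40.159°.
D_min = 2·59.352° − 4·40.159° + 180° = 138.067°.
Rainbow angle = 180° − D_min = 41.933°.

41.9°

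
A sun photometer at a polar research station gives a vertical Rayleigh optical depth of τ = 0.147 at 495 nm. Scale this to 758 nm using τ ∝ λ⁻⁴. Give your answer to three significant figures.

0.0267

τ(758 nm) = τ(495 nm) × (495/758)⁴ = 0.147 × (0.6530)⁴ = 0.147 × 0.1819 = 0.0267.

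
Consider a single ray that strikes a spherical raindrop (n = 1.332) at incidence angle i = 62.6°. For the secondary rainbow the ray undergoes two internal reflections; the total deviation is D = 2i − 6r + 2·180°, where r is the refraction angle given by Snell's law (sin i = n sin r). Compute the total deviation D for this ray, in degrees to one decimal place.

sin r = sin 62.6° / 1.332 = 0.8878/1.332 = 0.6665; r = 41.80°.
D = 2·62.6° − 6·41.80° + 2·180° = 125.20° − 250.80° + 360° = 234.40°.

234.4°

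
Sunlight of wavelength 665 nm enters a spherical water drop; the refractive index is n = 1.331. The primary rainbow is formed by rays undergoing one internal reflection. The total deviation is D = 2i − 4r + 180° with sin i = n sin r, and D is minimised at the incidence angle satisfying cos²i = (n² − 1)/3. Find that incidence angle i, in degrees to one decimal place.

cos²i = (1.331² − 1)/3 = (1.77156 − 1)/3 = 0.25719.
cos i = 0.50714, so i = 59.527°.

59.5°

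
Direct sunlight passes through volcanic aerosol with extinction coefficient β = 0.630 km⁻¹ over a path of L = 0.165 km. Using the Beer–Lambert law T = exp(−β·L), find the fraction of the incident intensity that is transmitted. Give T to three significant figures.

0.901

τ = β·L = 0.630 × 0.165 = 0.1040.
T = exp(−0.1040) = 0.9013.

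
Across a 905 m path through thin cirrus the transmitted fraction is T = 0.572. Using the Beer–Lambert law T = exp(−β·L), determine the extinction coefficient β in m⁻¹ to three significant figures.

Beer–Lambert: T = exp(−βL) ⇒ β = −ln(T)/L = −ln(0.572)/905 = 0.5586/905 = 0.0006173 m⁻¹.

0.000617 m⁻¹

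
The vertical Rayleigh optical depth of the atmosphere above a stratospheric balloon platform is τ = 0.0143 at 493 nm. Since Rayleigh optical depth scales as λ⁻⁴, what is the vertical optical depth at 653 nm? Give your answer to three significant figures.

τ(653 nm) = τ(493 nm) × (493/653)⁴ = 0.0143 × (0.7550)⁴ = 0.0143 × 0.3249 = 0.0046.

0.00465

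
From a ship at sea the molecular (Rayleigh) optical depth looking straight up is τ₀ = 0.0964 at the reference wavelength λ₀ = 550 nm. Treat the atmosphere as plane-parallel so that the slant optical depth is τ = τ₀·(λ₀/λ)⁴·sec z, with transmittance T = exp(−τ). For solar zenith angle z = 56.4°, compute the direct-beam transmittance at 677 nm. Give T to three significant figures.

0.927

sec 56.4° = 1.8070.
τ = 0.0964 × (550/677)⁴ × 1.8070 = 0.0964 × 0.4356 × 1.8070 = 0.0759.
T = exp(−0.0759) = 0.9269.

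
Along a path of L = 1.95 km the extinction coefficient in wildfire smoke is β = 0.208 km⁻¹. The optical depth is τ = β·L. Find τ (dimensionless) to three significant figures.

τ = β·L = 0.208 × 1.95 = 0.4056.

0.406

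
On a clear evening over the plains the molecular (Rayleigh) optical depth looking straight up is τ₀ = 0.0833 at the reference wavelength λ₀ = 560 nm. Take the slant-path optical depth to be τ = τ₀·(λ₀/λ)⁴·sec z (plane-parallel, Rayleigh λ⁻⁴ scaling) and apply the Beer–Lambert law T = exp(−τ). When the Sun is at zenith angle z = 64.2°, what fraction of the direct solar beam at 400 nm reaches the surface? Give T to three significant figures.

sec 64.2° = 2.2976.
τ = 0.0833 × (560/400)⁴ × 2.2976 = 0.0833 × 3.8416 × 2.2976 = 0.7353.
T = exp(−0.7353) = 0.4794.

0.479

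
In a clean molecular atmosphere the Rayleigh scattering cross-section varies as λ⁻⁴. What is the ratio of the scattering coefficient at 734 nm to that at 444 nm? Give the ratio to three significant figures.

Rayleigh scattering ∝ λ⁻⁴, so the ratio of coefficients is the inverse fourth power of the wavelength ratio.
σ(734)/σ(444) = (444/734)⁴ = (0.6049)⁴ = 0.1339.

0.134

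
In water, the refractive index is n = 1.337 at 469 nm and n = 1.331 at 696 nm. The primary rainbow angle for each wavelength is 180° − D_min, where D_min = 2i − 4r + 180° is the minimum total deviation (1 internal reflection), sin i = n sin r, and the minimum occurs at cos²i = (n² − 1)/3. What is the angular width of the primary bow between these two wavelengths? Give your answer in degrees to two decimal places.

At 469 nm (n = 1.337): cos²i = 0.26252 → i = 59.178°, r = 39.964°, D_min = 138.500°, rainbow angle = 41.500°.
At 696 nm (n = 1.331): cos²i = 0.25719 → i = 59.527°, r = 40.356°, D_min = 137.630°, rainbow angle = 42.370°.
Angular width = |41.500° − 42.370°| = 0.870°.

0.87°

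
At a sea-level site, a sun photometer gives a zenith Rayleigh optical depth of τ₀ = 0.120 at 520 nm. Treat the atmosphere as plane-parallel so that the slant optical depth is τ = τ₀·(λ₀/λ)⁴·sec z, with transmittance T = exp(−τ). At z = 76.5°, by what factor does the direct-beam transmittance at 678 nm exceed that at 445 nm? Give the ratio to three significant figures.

2.18

Airmass: sec 76.5° = 4.2837.
τ(678 nm) = 0.120 × (520/678)⁴ × 4.2837 = 0.120 × 0.3460 × 4.2837 = 0.1779.
τ(445 nm) = 0.120 × (520/445)⁴ × 4.2837 = 0.120 × 1.8645 × 4.2837 = 0.9584.
T(678)/T(445) = exp(τ_B − τ_A) = exp(0.7806) = 2.1827.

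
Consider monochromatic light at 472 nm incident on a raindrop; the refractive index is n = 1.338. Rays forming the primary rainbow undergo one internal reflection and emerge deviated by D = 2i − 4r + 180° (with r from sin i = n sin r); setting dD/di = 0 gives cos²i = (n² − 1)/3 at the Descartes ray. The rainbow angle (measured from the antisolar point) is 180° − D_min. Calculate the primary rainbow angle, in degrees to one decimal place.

41.4°

cos²i = (1.79024 − 1)/3 = 0.26341; i = arccos(0.51324) = 59.120°.
sin r = sin 59.120°/1.338 = 0.64144; r = 39.899°.
D_min = 2·59.120° − 4·39.899° + 180° = 138.643°.
Rainbow angle = 180° − D_min = 41.357°.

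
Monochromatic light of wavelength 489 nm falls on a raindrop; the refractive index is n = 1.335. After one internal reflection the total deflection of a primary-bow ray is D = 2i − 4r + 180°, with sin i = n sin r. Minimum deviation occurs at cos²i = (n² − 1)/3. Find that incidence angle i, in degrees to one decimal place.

cos²i = (1.335² − 1)/3 = (1.78222 − 1)/3 = 0.26074.
cos i = 0.51063, so i = 59.294°.

59.3°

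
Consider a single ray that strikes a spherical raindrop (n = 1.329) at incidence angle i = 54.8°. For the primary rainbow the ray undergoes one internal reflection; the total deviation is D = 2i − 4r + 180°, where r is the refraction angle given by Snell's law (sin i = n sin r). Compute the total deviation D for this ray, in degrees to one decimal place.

sin r = sin 54.8° / 1.329 = 0.8171/1.329 = 0.6149; r = 37.94°.
D = 2·54.8° − 4·37.94° + 180° = 109.60° − 151.77° + 180° = 137.83°.

137.8°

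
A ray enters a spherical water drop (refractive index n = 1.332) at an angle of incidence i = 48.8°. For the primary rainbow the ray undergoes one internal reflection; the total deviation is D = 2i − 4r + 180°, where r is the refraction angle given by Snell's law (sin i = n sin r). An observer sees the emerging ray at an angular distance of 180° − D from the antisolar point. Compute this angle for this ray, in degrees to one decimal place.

40.0°

sin r = sin 48.8° / 1.332 = 0.7524/1.332 = 0.5649; r = 34.39°.
D = 2·48.8° − 4·34.39° + 180° = 97.60° − 137.57° + 180° = 140.03°.
Angle from antisolar point = 180° − D = 39.97°.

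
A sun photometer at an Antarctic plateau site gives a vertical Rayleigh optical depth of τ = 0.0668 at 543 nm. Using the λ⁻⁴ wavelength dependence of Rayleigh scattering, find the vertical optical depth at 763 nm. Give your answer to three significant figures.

τ(763 nm) = τ(543 nm) × (543/763)⁴ = 0.0668 × (0.7117)⁴ = 0.0668 × 0.2565 = 0.0171.

0.0171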